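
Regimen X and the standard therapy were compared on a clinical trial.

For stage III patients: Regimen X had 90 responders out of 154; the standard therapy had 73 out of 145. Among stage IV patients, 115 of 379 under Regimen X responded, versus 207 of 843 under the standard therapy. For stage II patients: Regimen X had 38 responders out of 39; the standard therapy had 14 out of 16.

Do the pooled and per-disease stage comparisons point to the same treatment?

Yes

Stage III: Regimen X 90/154 = 58.4%, the standard therapy 73/145 = 50.3% → Regimen X
Stage IV: Regimen X 115/379 = 30.3%, the standard therapy 207/843 = 24.6% → Regimen X
Stage II: Regimen X 38/39 = 97.4%, the standard therapy 14/16 = 87.5% → Regimen X
Overall: Regimen X 243/572 = 42.5%, the standard therapy 294/1004 = 29.3% → Regimen X
Regimen X wins overall and in every disease group — no reversal.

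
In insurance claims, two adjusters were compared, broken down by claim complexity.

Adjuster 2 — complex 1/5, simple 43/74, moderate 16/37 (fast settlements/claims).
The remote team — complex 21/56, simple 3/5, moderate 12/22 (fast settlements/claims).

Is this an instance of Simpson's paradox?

Yes

Complex: Adjuster 2 1/5 = 20.0%, the remote team 21/56 = 37.5% → the remote team
Simple: Adjuster 2 43/74 = 58.1%, the remote team 3/5 = 60.0% → the remote team
Moderate: Adjuster 2 16/37 = 43.2%, the remote team 12/22 = 54.5% → the remote team
Overall: Adjuster 2 60/116 = 51.7%, the remote team 36/83 = 43.4% → Adjuster 2
The remote team wins each claim group but Adjuster 2 wins overall — the comparison reverses. The remote team's claims skew toward complex, which has a lower base rate.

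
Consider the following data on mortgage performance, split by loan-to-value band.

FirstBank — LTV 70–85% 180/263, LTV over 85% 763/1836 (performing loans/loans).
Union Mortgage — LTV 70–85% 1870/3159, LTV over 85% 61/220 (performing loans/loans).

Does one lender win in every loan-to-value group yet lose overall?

Yes

LTV 70–85%: FirstBank 180/263 = 68.4%, Union Mortgage 1870/3159 = 59.2% → FirstBank
LTV over 85%: FirstBank 763/1836 = 41.6%, Union Mortgage 61/220 = 27.7% → FirstBank
Overall: FirstBank 943/2099 = 44.9%, Union Mortgage 1931/3379 = 57.1% → Union Mortgage
FirstBank wins each loan-to-value group but Union Mortgage wins overall — the comparison reverses. FirstBank's loans skew toward LTV over 85%, which has a lower base rate.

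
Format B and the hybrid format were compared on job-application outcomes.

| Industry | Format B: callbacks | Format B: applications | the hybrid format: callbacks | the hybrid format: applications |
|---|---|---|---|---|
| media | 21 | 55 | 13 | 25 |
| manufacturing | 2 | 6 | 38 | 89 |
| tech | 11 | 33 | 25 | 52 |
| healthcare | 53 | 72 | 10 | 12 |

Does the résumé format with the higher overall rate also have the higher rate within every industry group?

No

Media: Format B 21/55 = 38.2%, the hybrid format 13/25 = 52.0% → the hybrid format
Manufacturing: Format B 2/6 = 33.3%, the hybrid format 38/89 = 42.7% → the hybrid format
Tech: Format B 11/33 = 33.3%, the hybrid format 25/52 = 48.1% → the hybrid format
Healthcare: Format B 53/72 = 73.6%, the hybrid format 10/12 = 83.3% → the hybrid format
Overall: Format B 87/166 = 52.4%, the hybrid format 86/178 = 48.3% → Format B
The hybrid format wins each industry group but Format B wins overall — the comparison reverses. The hybrid format's applications skew toward manufacturing, which has a lower base rate.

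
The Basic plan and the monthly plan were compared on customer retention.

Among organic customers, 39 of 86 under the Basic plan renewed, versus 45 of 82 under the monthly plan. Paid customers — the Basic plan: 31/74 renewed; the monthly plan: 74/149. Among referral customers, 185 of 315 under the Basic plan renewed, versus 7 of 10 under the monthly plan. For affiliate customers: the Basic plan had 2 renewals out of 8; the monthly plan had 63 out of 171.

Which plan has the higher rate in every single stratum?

Organic: the Basic plan 39/86 = 45.3%, the monthly plan 45/82 = 54.9% → the monthly plan
Paid: the Basic plan 31/74 = 41.9%, the monthly plan 74/149 = 49.7% → the monthly plan
Referral: the Basic plan 185/315 = 58.7%, the monthly plan 7/10 = 70.0% → the monthly plan
Affiliate: the Basic plan 2/8 = 25.0%, the monthly plan 63/171 = 36.8% → the monthly plan
The monthly plan has the higher rate in all 4 groups.

the monthly plan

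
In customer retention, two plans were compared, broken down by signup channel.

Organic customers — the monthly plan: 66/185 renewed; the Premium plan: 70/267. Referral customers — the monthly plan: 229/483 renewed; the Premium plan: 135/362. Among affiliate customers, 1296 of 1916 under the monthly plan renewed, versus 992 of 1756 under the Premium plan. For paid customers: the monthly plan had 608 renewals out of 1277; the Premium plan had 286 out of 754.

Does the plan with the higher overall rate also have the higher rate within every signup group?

Yes

Organic: the monthly plan 66/185 = 35.7%, the Premium plan 70/267 = 26.2% → the monthly plan
Referral: the monthly plan 229/483 = 47.4%, the Premium plan 135/362 = 37.3% → the monthly plan
Affiliate: the monthly plan 1296/1916 = 67.6%, the Premium plan 992/1756 = 56.5% → the monthly plan
Paid: the monthly plan 608/1277 = 47.6%, the Premium plan 286/754 = 37.9% → the monthly plan
Overall: the monthly plan 2199/3861 = 57.0%, the Premium plan 1483/3139 = 47.2% → the monthly plan
The monthly plan wins overall and in every signup group — no reversal.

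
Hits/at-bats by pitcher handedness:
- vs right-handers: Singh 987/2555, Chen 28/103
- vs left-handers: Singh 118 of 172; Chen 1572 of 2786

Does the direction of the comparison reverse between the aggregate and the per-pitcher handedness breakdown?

Vs right-handers: Singh 987/2555 = 38.6%, Chen 28/103 = 27.2% → Singh
Vs left-handers: Singh 118/172 = 68.6%, Chen 1572/2786 = 56.4% → Singh
Overall: Singh 1105/2727 = 40.5%, Chen 1600/2889 = 55.4% → Chen
Singh wins each pitcher group but Chen wins overall — the comparison reverses. Singh's at-bats skew toward vs right-handers, which has a lower base rate.

Yes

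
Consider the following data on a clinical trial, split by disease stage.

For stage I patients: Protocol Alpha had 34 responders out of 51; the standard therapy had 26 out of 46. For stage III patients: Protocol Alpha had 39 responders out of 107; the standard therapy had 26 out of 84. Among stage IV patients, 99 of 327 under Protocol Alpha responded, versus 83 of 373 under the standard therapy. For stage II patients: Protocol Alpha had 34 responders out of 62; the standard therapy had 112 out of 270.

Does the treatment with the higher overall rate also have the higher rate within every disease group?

Stage I: Protocol Alpha 34/51 = 66.7%, the standard therapy 26/46 = 56.5% → Protocol Alpha
Stage III: Protocol Alpha 39/107 = 36.4%, the standard therapy 26/84 = 31.0% → Protocol Alpha
Stage IV: Protocol Alpha 99/327 = 30.3%, the standard therapy 83/373 = 22.3% → Protocol Alpha
Stage II: Protocol Alpha 34/62 = 54.8%, the standard therapy 112/270 = 41.5% → Protocol Alpha
Overall: Protocol Alpha 206/547 = 37.7%, the standard therapy 247/773 = 32.0% → Protocol Alpha
Protocol Alpha wins overall and in every disease group — no reversal.

Yes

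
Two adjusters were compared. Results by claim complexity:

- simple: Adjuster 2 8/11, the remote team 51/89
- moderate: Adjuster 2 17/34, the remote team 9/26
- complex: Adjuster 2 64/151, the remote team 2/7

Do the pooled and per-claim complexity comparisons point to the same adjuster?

No

Simple: Adjuster 2 8/11 = 72.7%, the remote team 51/89 = 57.3% → Adjuster 2
Moderate: Adjuster 2 17/34 = 50.0%, the remote team 9/26 = 34.6% → Adjuster 2
Complex: Adjuster 2 64/151 = 42.4%, the remote team 2/7 = 28.6% → Adjuster 2
Overall: Adjuster 2 89/196 = 45.4%, the remote team 62/122 = 50.8% → the remote team
Adjuster 2 wins each claim group but the remote team wins overall — the comparison reverses. Adjuster 2's claims skew toward complex, which has a lower base rate.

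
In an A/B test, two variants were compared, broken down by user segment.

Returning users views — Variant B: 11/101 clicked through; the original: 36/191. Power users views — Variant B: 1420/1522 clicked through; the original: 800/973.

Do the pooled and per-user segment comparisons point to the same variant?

No

Returning users: Variant B 11/101 = 10.9%, the original 36/191 = 18.8% → the original
Power users: Variant B 1420/1522 = 93.3%, the original 800/973 = 82.2% → Variant B
Overall: Variant B 1431/1623 = 88.2%, the original 836/1164 = 71.8% → Variant B
Neither sweeps: Variant B wins 1 of 2 groups, the original wins 1. Variant B wins overall but not every group — no Simpson reversal.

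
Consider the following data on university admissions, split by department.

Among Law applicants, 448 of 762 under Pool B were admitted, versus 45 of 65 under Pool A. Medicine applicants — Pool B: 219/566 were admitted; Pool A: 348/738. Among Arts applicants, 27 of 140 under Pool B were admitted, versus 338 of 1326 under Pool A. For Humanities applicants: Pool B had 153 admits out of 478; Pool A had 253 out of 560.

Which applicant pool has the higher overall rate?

Law: Pool B 448/762 = 58.8%, Pool A 45/65 = 69.2% → Pool A
Medicine: Pool B 219/566 = 38.7%, Pool A 348/738 = 47.2% → Pool A
Arts: Pool B 27/140 = 19.3%, Pool A 338/1326 = 25.5% → Pool A
Humanities: Pool B 153/478 = 32.0%, Pool A 253/560 = 45.2% → Pool A
Overall: Pool B 847/1946 = 43.5%, Pool A 984/2689 = 36.6% → Pool B
(Pool A wins every department group but Pool B wins overall — Pool A's applicants skew toward the low-rate Arts group.)

Pool B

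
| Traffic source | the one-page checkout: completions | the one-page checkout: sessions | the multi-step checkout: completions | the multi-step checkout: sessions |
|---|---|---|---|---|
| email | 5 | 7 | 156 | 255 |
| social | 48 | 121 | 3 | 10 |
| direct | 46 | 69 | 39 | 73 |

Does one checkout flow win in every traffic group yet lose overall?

Yes

Email: the one-page checkout 5/7 = 71.4%, the multi-step checkout 156/255 = 61.2% → the one-page checkout
Social: the one-page checkout 48/121 = 39.7%, the multi-step checkout 3/10 = 30.0% → the one-page checkout
Direct: the one-page checkout 46/69 = 66.7%, the multi-step checkout 39/73 = 53.4% → the one-page checkout
Overall: the one-page checkout 99/197 = 50.3%, the multi-step checkout 198/338 = 58.6% → the multi-step checkout
The one-page checkout wins each traffic group but the multi-step checkout wins overall — the comparison reverses. The one-page checkout's sessions skew toward social, which has a lower base rate.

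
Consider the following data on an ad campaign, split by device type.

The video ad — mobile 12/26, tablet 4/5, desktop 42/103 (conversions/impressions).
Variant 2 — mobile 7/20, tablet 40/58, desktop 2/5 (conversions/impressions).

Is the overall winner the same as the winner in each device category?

Mobile: the video ad 12/26 = 46.2%, Variant 2 7/20 = 35.0% → the video ad
Tablet: the video ad 4/5 = 80.0%, Variant 2 40/58 = 69.0% → the video ad
Desktop: the video ad 42/103 = 40.8%, Variant 2 2/5 = 40.0% → the video ad
Overall: the video ad 58/134 = 43.3%, Variant 2 49/83 = 59.0% → Variant 2
The video ad wins each device group but Variant 2 wins overall — the comparison reverses. The video ad's impressions skew toward desktop, which has a lower base rate.

No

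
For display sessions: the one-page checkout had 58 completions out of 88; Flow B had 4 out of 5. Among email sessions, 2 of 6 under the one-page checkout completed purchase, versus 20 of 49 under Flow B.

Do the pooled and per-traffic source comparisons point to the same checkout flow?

Display: the one-page checkout 58/88 = 65.9%, Flow B 4/5 = 80.0% → Flow B
Email: the one-page checkout 2/6 = 33.3%, Flow B 20/49 = 40.8% → Flow B
Overall: the one-page checkout 60/94 = 63.8%, Flow B 24/54 = 44.4% → the one-page checkout
Flow B wins each traffic group but the one-page checkout wins overall — the comparison reverses. Flow B's sessions skew toward email, which has a lower base rate.

No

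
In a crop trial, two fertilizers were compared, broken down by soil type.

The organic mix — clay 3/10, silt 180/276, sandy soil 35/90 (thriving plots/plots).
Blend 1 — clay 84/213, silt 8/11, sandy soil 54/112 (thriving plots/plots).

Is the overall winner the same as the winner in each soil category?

Clay: the organic mix 3/10 = 30.0%, Blend 1 84/213 = 39.4% → Blend 1
Silt: the organic mix 180/276 = 65.2%, Blend 1 8/11 = 72.7% → Blend 1
Sandy soil: the organic mix 35/90 = 38.9%, Blend 1 54/112 = 48.2% → Blend 1
Overall: the organic mix 218/376 = 58.0%, Blend 1 146/336 = 43.5% → the organic mix
Blend 1 wins each soil group but the organic mix wins overall — the comparison reverses. Blend 1's plots skew toward clay, which has a lower base rate.

No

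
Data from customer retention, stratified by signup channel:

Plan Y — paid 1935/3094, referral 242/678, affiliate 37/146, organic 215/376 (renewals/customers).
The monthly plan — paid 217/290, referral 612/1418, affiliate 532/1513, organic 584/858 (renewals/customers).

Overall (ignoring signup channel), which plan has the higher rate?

Plan Y

Paid: Plan Y 1935/3094 = 62.5%, the monthly plan 217/290 = 74.8% → the monthly plan
Referral: Plan Y 242/678 = 35.7%, the monthly plan 612/1418 = 43.2% → the monthly plan
Affiliate: Plan Y 37/146 = 25.3%, the monthly plan 532/1513 = 35.2% → the monthly plan
Organic: Plan Y 215/376 = 57.2%, the monthly plan 584/858 = 68.1% → the monthly plan
Overall: Plan Y 2429/4294 = 56.6%, the monthly plan 1945/4079 = 47.7% → Plan Y
(The monthly plan wins every signup group but Plan Y wins overall — the monthly plan's customers skew toward the low-rate affiliate group.)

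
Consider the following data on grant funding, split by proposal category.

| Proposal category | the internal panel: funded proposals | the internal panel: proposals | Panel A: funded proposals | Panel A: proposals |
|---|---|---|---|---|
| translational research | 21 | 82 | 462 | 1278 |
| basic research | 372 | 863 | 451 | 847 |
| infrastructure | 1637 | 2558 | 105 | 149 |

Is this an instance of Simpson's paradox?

Yes

Translational research: the internal panel 21/82 = 25.6%, Panel A 462/1278 = 36.2% → Panel A
Basic research: the internal panel 372/863 = 43.1%, Panel A 451/847 = 53.2% → Panel A
Infrastructure: the internal panel 1637/2558 = 64.0%, Panel A 105/149 = 70.5% → Panel A
Overall: the internal panel 2030/3503 = 58.0%, Panel A 1018/2274 = 44.8% → the internal panel
Panel A wins each proposal group but the internal panel wins overall — the comparison reverses. Panel A's proposals skew toward translational research, which has a lower base rate.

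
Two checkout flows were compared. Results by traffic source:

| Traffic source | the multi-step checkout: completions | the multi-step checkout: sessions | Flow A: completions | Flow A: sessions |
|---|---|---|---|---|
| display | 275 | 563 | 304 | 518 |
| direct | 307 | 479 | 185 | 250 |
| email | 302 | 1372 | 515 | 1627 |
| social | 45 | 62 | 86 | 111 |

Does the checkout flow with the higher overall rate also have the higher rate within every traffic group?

Yes

Display: the multi-step checkout 275/563 = 48.8%, Flow A 304/518 = 58.7% → Flow A
Direct: the multi-step checkout 307/479 = 64.1%, Flow A 185/250 = 74.0% → Flow A
Email: the multi-step checkout 302/1372 = 22.0%, Flow A 515/1627 = 31.7% → Flow A
Social: the multi-step checkout 45/62 = 72.6%, Flow A 86/111 = 77.5% → Flow A
Overall: the multi-step checkout 929/2476 = 37.5%, Flow A 1090/2506 = 43.5% → Flow A
Flow A wins overall and in every traffic group — no reversal.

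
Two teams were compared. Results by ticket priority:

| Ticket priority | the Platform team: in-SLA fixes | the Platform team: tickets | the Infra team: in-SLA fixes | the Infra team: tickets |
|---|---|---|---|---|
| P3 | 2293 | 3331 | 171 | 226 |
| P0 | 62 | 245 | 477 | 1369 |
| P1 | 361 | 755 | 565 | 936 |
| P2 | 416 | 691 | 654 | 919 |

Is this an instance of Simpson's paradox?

P3: the Platform team 2293/3331 = 68.8%, the Infra team 171/226 = 75.7% → the Infra team
P0: the Platform team 62/245 = 25.3%, the Infra team 477/1369 = 34.8% → the Infra team
P1: the Platform team 361/755 = 47.8%, the Infra team 565/936 = 60.4% → the Infra team
P2: the Platform team 416/691 = 60.2%, the Infra team 654/919 = 71.2% → the Infra team
Overall: the Platform team 3132/5022 = 62.4%, the Infra team 1867/3450 = 54.1% → the Platform team
The Infra team wins each ticket group but the Platform team wins overall — the comparison reverses. The Infra team's tickets skew toward P0, which has a lower base rate.

Yes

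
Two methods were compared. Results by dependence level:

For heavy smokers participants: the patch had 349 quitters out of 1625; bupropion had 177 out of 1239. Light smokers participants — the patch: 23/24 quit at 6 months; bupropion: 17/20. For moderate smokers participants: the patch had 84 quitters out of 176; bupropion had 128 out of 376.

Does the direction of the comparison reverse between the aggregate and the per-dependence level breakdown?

Heavy smokers: the patch 349/1625 = 21.5%, bupropion 177/1239 = 14.3% → the patch
Light smokers: the patch 23/24 = 95.8%, bupropion 17/20 = 85.0% → the patch
Moderate smokers: the patch 84/176 = 47.7%, bupropion 128/376 = 34.0% → the patch
Overall: the patch 456/1825 = 25.0%, bupropion 322/1635 = 19.7% → the patch
The patch wins overall and in every dependence group — no reversal.

No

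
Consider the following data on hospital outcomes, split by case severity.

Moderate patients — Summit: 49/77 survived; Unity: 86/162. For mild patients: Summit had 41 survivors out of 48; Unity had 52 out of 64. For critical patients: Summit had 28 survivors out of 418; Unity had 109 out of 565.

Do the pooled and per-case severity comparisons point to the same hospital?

Moderate: Summit 49/77 = 63.6%, Unity 86/162 = 53.1% → Summit
Mild: Summit 41/48 = 85.4%, Unity 52/64 = 81.2% → Summit
Critical: Summit 28/418 = 6.7%, Unity 109/565 = 19.3% → Unity
Overall: Summit 118/543 = 21.7%, Unity 247/791 = 31.2% → Unity
Neither sweeps: Summit wins 2 of 3 groups, Unity wins 1. Unity wins overall but not every group — no Simpson reversal.

No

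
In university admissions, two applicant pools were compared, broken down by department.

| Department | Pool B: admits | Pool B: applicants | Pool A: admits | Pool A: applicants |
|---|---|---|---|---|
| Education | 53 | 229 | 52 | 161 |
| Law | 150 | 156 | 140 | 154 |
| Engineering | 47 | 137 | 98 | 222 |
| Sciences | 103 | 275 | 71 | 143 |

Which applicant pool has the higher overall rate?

Education: Pool B 53/229 = 23.1%, Pool A 52/161 = 32.3% → Pool A
Law: Pool B 150/156 = 96.2%, Pool A 140/154 = 90.9% → Pool B
Engineering: Pool B 47/137 = 34.3%, Pool A 98/222 = 44.1% → Pool A
Sciences: Pool B 103/275 = 37.5%, Pool A 71/143 = 49.7% → Pool A
Overall: Pool B 353/797 = 44.3%, Pool A 361/680 = 53.1% → Pool A
(Neither sweeps every department group, but Pool A has the higher pooled rate.)

Pool A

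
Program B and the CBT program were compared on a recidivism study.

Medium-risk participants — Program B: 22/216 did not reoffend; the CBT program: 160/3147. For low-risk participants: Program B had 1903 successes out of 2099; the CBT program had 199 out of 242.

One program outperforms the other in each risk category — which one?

Program B

Medium-risk: Program B 22/216 = 10.2%, the CBT program 160/3147 = 5.1% → Program B
Low-risk: Program B 1903/2099 = 90.7%, the CBT program 199/242 = 82.2% → Program B
Program B has the higher rate in both groups.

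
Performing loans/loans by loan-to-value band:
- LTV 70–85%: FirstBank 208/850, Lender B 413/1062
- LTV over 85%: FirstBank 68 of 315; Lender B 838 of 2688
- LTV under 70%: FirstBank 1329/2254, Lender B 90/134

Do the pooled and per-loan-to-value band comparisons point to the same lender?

No

LTV 70–85%: FirstBank 208/850 = 24.5%, Lender B 413/1062 = 38.9% → Lender B
LTV over 85%: FirstBank 68/315 = 21.6%, Lender B 838/2688 = 31.2% → Lender B
LTV under 70%: FirstBank 1329/2254 = 59.0%, Lender B 90/134 = 67.2% → Lender B
Overall: FirstBank 1605/3419 = 46.9%, Lender B 1341/3884 = 34.5% → FirstBank
Lender B wins each loan-to-value group but FirstBank wins overall — the comparison reverses. Lender B's loans skew toward LTV over 85%, which has a lower base rate.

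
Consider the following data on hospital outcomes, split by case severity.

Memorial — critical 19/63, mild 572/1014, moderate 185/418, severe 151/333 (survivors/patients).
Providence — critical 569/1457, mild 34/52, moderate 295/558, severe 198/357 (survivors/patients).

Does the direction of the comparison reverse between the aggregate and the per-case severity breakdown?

Yes

Critical: Memorial 19/63 = 30.2%, Providence 569/1457 = 39.1% → Providence
Mild: Memorial 572/1014 = 56.4%, Providence 34/52 = 65.4% → Providence
Moderate: Memorial 185/418 = 44.3%, Providence 295/558 = 52.9% → Providence
Severe: Memorial 151/333 = 45.3%, Providence 198/357 = 55.5% → Providence
Overall: Memorial 927/1828 = 50.7%, Providence 1096/2424 = 45.2% → Memorial
Providence wins each case group but Memorial wins overall — the comparison reverses. Providence's patients skew toward critical, which has a lower base rate.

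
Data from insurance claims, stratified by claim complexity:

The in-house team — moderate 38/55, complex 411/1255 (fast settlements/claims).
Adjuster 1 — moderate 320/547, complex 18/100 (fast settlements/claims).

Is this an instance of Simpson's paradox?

Yes

Moderate: the in-house team 38/55 = 69.1%, Adjuster 1 320/547 = 58.5% → the in-house team
Complex: the in-house team 411/1255 = 32.7%, Adjuster 1 18/100 = 18.0% → the in-house team
Overall: the in-house team 449/1310 = 34.3%, Adjuster 1 338/647 = 52.2% → Adjuster 1
The in-house team wins each claim group but Adjuster 1 wins overall — the comparison reverses. The in-house team's claims skew toward complex, which has a lower base rate.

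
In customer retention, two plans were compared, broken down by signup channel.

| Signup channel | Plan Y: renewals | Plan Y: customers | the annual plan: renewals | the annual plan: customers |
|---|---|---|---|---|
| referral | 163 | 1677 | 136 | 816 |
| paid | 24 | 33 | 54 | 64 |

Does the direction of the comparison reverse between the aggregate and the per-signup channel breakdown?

No

Referral: Plan Y 163/1677 = 9.7%, the annual plan 136/816 = 16.7% → the annual plan
Paid: Plan Y 24/33 = 72.7%, the annual plan 54/64 = 84.4% → the annual plan
Overall: Plan Y 187/1710 = 10.9%, the annual plan 190/880 = 21.6% → the annual plan
The annual plan wins overall and in every signup group — no reversal.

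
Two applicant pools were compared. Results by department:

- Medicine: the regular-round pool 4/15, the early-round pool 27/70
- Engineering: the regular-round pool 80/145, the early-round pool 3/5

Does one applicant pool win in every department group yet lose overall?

Yes

Medicine: the regular-round pool 4/15 = 26.7%, the early-round pool 27/70 = 38.6% → the early-round pool
Engineering: the regular-round pool 80/145 = 55.2%, the early-round pool 3/5 = 60.0% → the early-round pool
Overall: the regular-round pool 84/160 = 52.5%, the early-round pool 30/75 = 40.0% → the regular-round pool
The early-round pool wins each department group but the regular-round pool wins overall — the comparison reverses. The early-round pool's applicants skew toward Medicine, which has a lower base rate.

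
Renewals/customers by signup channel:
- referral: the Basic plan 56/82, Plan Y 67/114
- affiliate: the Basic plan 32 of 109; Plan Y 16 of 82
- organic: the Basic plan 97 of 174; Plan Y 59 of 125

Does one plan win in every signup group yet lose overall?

Referral: the Basic plan 56/82 = 68.3%, Plan Y 67/114 = 58.8% → the Basic plan
Affiliate: the Basic plan 32/109 = 29.4%, Plan Y 16/82 = 19.5% → the Basic plan
Organic: the Basic plan 97/174 = 55.7%, Plan Y 59/125 = 47.2% → the Basic plan
Overall: the Basic plan 185/365 = 50.7%, Plan Y 142/321 = 44.2% → the Basic plan
The Basic plan wins overall and in every signup group — no reversal.

No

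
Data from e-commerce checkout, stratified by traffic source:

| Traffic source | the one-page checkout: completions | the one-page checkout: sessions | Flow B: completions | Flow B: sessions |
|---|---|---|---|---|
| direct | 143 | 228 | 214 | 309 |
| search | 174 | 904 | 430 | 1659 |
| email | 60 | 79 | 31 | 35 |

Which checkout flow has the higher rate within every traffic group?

Direct: the one-page checkout 143/228 = 62.7%, Flow B 214/309 = 69.3% → Flow B
Search: the one-page checkout 174/904 = 19.2%, Flow B 430/1659 = 25.9% → Flow B
Email: the one-page checkout 60/79 = 75.9%, Flow B 31/35 = 88.6% → Flow B
Flow B has the higher rate in all 3 groups.

Flow B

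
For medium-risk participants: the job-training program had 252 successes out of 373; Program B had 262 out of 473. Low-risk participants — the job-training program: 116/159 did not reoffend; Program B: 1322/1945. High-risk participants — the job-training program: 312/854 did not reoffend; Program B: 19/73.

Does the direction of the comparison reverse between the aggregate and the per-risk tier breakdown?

Medium-risk: the job-training program 252/373 = 67.6%, Program B 262/473 = 55.4% → the job-training program
Low-risk: the job-training program 116/159 = 73.0%, Program B 1322/1945 = 68.0% → the job-training program
High-risk: the job-training program 312/854 = 36.5%, Program B 19/73 = 26.0% → the job-training program
Overall: the job-training program 680/1386 = 49.1%, Program B 1603/2491 = 64.4% → Program B
The job-training program wins each risk group but Program B wins overall — the comparison reverses. The job-training program's participants skew toward high-risk, which has a lower base rate.

Yes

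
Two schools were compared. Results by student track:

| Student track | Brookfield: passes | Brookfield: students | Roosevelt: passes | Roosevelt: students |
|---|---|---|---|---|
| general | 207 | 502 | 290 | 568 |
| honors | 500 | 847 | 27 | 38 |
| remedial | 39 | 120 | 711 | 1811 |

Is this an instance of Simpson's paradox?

General: Brookfield 207/502 = 41.2%, Roosevelt 290/568 = 51.1% → Roosevelt
Honors: Brookfield 500/847 = 59.0%, Roosevelt 27/38 = 71.1% → Roosevelt
Remedial: Brookfield 39/120 = 32.5%, Roosevelt 711/1811 = 39.3% → Roosevelt
Overall: Brookfield 746/1469 = 50.8%, Roosevelt 1028/2417 = 42.5% → Brookfield
Roosevelt wins each student group but Brookfield wins overall — the comparison reverses. Roosevelt's students skew toward remedial, which has a lower base rate.

Yes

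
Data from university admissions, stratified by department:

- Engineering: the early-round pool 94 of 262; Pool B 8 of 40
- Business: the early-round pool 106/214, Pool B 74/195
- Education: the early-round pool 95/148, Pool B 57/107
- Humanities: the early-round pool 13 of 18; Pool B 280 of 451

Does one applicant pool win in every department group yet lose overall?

Yes

Engineering: the early-round pool 94/262 = 35.9%, Pool B 8/40 = 20.0% → the early-round pool
Business: the early-round pool 106/214 = 49.5%, Pool B 74/195 = 37.9% → the early-round pool
Education: the early-round pool 95/148 = 64.2%, Pool B 57/107 = 53.3% → the early-round pool
Humanities: the early-round pool 13/18 = 72.2%, Pool B 280/451 = 62.1% → the early-round pool
Overall: the early-round pool 308/642 = 48.0%, Pool B 419/793 = 52.8% → Pool B
The early-round pool wins each department group but Pool B wins overall — the comparison reverses. The early-round pool's applicants skew toward Engineering, which has a lower base rate.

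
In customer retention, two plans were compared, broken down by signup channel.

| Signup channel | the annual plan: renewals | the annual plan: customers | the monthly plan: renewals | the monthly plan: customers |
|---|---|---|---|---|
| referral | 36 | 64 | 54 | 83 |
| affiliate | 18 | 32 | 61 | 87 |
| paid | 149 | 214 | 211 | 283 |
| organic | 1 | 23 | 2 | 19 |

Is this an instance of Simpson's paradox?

No

Referral: the annual plan 36/64 = 56.2%, the monthly plan 54/83 = 65.1% → the monthly plan
Affiliate: the annual plan 18/32 = 56.2%, the monthly plan 61/87 = 70.1% → the monthly plan
Paid: the annual plan 149/214 = 69.6%, the monthly plan 211/283 = 74.6% → the monthly plan
Organic: the annual plan 1/23 = 4.3%, the monthly plan 2/19 = 10.5% → the monthly plan
Overall: the annual plan 204/333 = 61.3%, the monthly plan 328/472 = 69.5% → the monthly plan
The monthly plan wins overall and in every signup group — no reversal.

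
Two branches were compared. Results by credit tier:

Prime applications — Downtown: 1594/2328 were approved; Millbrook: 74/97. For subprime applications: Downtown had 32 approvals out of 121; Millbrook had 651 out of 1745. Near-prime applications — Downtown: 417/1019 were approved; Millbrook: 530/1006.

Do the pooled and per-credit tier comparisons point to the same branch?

No

Prime: Downtown 1594/2328 = 68.5%, Millbrook 74/97 = 76.3% → Millbrook
Subprime: Downtown 32/121 = 26.4%, Millbrook 651/1745 = 37.3% → Millbrook
Near-prime: Downtown 417/1019 = 40.9%, Millbrook 530/1006 = 52.7% → Millbrook
Overall: Downtown 2043/3468 = 58.9%, Millbrook 1255/2848 = 44.1% → Downtown
Millbrook wins each credit group but Downtown wins overall — the comparison reverses. Millbrook's applications skew toward subprime, which has a lower base rate.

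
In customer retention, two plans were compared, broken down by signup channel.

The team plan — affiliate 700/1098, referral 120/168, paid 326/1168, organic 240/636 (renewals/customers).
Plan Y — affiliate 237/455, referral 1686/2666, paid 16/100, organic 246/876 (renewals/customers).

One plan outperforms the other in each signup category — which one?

Affiliate: the team plan 700/1098 = 63.8%, Plan Y 237/455 = 52.1% → the team plan
Referral: the team plan 120/168 = 71.4%, Plan Y 1686/2666 = 63.2% → the team plan
Paid: the team plan 326/1168 = 27.9%, Plan Y 16/100 = 16.0% → the team plan
Organic: the team plan 240/636 = 37.7%, Plan Y 246/876 = 28.1% → the team plan
The team plan has the higher rate in all 4 groups.

the team plan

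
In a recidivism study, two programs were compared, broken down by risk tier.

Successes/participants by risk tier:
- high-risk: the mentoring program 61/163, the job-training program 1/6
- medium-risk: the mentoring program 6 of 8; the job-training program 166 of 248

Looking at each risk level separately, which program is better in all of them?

High-risk: the mentoring program 61/163 = 37.4%, the job-training program 1/6 = 16.7% → the mentoring program
Medium-risk: the mentoring program 6/8 = 75.0%, the job-training program 166/248 = 66.9% → the mentoring program
The mentoring program has the higher rate in both groups.

the mentoring program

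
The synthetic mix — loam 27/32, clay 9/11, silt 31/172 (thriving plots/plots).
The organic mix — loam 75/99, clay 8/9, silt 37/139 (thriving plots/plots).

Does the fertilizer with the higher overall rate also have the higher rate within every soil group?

No

Loam: the synthetic mix 27/32 = 84.4%, the organic mix 75/99 = 75.8% → the synthetic mix
Clay: the synthetic mix 9/11 = 81.8%, the organic mix 8/9 = 88.9% → the organic mix
Silt: the synthetic mix 31/172 = 18.0%, the organic mix 37/139 = 26.6% → the organic mix
Overall: the synthetic mix 67/215 = 31.2%, the organic mix 120/247 = 48.6% → the organic mix
Neither sweeps: the synthetic mix wins 1 of 3 groups, the organic mix wins 2. The organic mix wins overall but not every group — no Simpson reversal.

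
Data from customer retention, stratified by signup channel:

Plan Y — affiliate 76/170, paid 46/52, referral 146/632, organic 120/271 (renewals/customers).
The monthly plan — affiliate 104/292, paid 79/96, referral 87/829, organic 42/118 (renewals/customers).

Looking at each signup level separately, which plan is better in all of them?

Affiliate: Plan Y 76/170 = 44.7%, the monthly plan 104/292 = 35.6% → Plan Y
Paid: Plan Y 46/52 = 88.5%, the monthly plan 79/96 = 82.3% → Plan Y
Referral: Plan Y 146/632 = 23.1%, the monthly plan 87/829 = 10.5% → Plan Y
Organic: Plan Y 120/271 = 44.3%, the monthly plan 42/118 = 35.6% → Plan Y
Plan Y has the higher rate in all 4 groups.

Plan Y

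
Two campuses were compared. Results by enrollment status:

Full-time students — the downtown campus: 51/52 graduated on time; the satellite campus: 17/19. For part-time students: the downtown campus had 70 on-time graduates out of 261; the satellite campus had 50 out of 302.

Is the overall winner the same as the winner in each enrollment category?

Full-time: the downtown campus 51/52 = 98.1%, the satellite campus 17/19 = 89.5% → the downtown campus
Part-time: the downtown campus 70/261 = 26.8%, the satellite campus 50/302 = 16.6% → the downtown campus
Overall: the downtown campus 121/313 = 38.7%, the satellite campus 67/321 = 20.9% → the downtown campus
The downtown campus wins overall and in every enrollment group — no reversal.

Yes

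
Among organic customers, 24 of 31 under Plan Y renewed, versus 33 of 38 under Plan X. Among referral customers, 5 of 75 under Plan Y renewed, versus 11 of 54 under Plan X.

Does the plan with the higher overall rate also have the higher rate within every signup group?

Organic: Plan Y 24/31 = 77.4%, Plan X 33/38 = 86.8% → Plan X
Referral: Plan Y 5/75 = 6.7%, Plan X 11/54 = 20.4% → Plan X
Overall: Plan Y 29/106 = 27.4%, Plan X 44/92 = 47.8% → Plan X
Plan X wins overall and in every signup group — no reversal.

Yes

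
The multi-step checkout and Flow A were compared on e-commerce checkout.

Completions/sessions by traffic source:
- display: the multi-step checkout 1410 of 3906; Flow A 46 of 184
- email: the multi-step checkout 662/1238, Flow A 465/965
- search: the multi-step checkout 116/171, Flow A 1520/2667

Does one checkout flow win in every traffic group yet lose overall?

Yes

Display: the multi-step checkout 1410/3906 = 36.1%, Flow A 46/184 = 25.0% → the multi-step checkout
Email: the multi-step checkout 662/1238 = 53.5%, Flow A 465/965 = 48.2% → the multi-step checkout
Search: the multi-step checkout 116/171 = 67.8%, Flow A 1520/2667 = 57.0% → the multi-step checkout
Overall: the multi-step checkout 2188/5315 = 41.2%, Flow A 2031/3816 = 53.2% → Flow A
The multi-step checkout wins each traffic group but Flow A wins overall — the comparison reverses. The multi-step checkout's sessions skew toward display, which has a lower base rate.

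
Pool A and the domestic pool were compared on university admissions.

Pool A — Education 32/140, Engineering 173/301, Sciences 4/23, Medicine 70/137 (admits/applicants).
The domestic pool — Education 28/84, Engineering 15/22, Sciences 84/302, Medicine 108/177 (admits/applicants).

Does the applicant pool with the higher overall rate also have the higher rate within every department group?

No

Education: Pool A 32/140 = 22.9%, the domestic pool 28/84 = 33.3% → the domestic pool
Engineering: Pool A 173/301 = 57.5%, the domestic pool 15/22 = 68.2% → the domestic pool
Sciences: Pool A 4/23 = 17.4%, the domestic pool 84/302 = 27.8% → the domestic pool
Medicine: Pool A 70/137 = 51.1%, the domestic pool 108/177 = 61.0% → the domestic pool
Overall: Pool A 279/601 = 46.4%, the domestic pool 235/585 = 40.2% → Pool A
The domestic pool wins each department group but Pool A wins overall — the comparison reverses. The domestic pool's applicants skew toward Sciences, which has a lower base rate.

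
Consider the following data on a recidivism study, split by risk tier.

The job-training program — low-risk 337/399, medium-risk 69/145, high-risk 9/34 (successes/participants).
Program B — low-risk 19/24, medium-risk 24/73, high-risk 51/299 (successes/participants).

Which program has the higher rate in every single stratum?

the job-training program

Low-risk: the job-training program 337/399 = 84.5%, Program B 19/24 = 79.2% → the job-training program
Medium-risk: the job-training program 69/145 = 47.6%, Program B 24/73 = 32.9% → the job-training program
High-risk: the job-training program 9/34 = 26.5%, Program B 51/299 = 17.1% → the job-training program
The job-training program has the higher rate in all 3 groups.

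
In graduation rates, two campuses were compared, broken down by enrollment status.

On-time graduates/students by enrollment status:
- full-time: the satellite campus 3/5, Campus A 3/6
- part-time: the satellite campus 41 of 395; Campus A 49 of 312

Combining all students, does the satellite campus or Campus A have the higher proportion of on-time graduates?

Full-time: the satellite campus 3/5 = 60.0%, Campus A 3/6 = 50.0% → the satellite campus
Part-time: the satellite campus 41/395 = 10.4%, Campus A 49/312 = 15.7% → Campus A
Overall: the satellite campus 44/400 = 11.0%, Campus A 52/318 = 16.4% → Campus A
(Neither sweeps every enrollment group, but Campus A has the higher pooled rate.)

Campus A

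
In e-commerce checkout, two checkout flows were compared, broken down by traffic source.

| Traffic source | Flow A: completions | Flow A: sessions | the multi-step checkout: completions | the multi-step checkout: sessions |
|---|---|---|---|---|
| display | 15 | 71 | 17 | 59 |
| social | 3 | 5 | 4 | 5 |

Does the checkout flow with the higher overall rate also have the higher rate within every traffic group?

Display: Flow A 15/71 = 21.1%, the multi-step checkout 17/59 = 28.8% → the multi-step checkout
Social: Flow A 3/5 = 60.0%, the multi-step checkout 4/5 = 80.0% → the multi-step checkout
Overall: Flow A 18/76 = 23.7%, the multi-step checkout 21/64 = 32.8% → the multi-step checkout
The multi-step checkout wins overall and in every traffic group — no reversal.

Yes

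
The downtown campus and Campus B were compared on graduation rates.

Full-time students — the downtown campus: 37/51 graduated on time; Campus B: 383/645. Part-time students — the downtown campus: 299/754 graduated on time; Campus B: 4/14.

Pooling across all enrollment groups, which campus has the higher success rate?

Campus B

Full-time: the downtown campus 37/51 = 72.5%, Campus B 383/645 = 59.4% → the downtown campus
Part-time: the downtown campus 299/754 = 39.7%, Campus B 4/14 = 28.6% → the downtown campus
Overall: the downtown campus 336/805 = 41.7%, Campus B 387/659 = 58.7% → Campus B
(The downtown campus wins every enrollment group but Campus B wins overall — the downtown campus's students skew toward the low-rate part-time group.)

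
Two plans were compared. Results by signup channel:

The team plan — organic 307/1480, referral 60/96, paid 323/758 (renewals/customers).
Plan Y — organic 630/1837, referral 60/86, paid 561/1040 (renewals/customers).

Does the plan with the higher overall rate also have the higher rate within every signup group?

Yes

Organic: the team plan 307/1480 = 20.7%, Plan Y 630/1837 = 34.3% → Plan Y
Referral: the team plan 60/96 = 62.5%, Plan Y 60/86 = 69.8% → Plan Y
Paid: the team plan 323/758 = 42.6%, Plan Y 561/1040 = 53.9% → Plan Y
Overall: the team plan 690/2334 = 29.6%, Plan Y 1251/2963 = 42.2% → Plan Y
Plan Y wins overall and in every signup group — no reversal.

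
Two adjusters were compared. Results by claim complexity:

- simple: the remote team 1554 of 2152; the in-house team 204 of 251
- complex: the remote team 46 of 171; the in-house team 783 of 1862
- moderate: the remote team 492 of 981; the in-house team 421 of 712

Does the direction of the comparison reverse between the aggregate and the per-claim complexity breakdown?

Simple: the remote team 1554/2152 = 72.2%, the in-house team 204/251 = 81.3% → the in-house team
Complex: the remote team 46/171 = 26.9%, the in-house team 783/1862 = 42.1% → the in-house team
Moderate: the remote team 492/981 = 50.2%, the in-house team 421/712 = 59.1% → the in-house team
Overall: the remote team 2092/3304 = 63.3%, the in-house team 1408/2825 = 49.8% → the remote team
The in-house team wins each claim group but the remote team wins overall — the comparison reverses. The in-house team's claims skew toward complex, which has a lower base rate.

Yes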